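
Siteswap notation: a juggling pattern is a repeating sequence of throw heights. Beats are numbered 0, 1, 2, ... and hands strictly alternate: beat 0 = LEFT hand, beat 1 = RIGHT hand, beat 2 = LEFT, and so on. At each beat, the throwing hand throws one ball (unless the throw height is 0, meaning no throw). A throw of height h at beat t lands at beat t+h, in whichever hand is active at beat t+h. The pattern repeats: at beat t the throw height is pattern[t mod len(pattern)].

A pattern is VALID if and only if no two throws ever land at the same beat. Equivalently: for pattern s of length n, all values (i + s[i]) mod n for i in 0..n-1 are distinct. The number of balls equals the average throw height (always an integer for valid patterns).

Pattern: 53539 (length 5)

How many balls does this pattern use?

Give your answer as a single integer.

Pattern = [5, 3, 5, 3, 9], length n = 5
  position 0: throw height = 5, running sum = 5
  position 1: throw height = 3, running sum = 8
  position 2: throw height = 5, running sum = 13
  position 3: throw height = 3, running sum = 16
  position 4: throw height = 9, running sum = 25
Total sum = 25; balls = sum / n = 25 / 5 = 5

Answer: 5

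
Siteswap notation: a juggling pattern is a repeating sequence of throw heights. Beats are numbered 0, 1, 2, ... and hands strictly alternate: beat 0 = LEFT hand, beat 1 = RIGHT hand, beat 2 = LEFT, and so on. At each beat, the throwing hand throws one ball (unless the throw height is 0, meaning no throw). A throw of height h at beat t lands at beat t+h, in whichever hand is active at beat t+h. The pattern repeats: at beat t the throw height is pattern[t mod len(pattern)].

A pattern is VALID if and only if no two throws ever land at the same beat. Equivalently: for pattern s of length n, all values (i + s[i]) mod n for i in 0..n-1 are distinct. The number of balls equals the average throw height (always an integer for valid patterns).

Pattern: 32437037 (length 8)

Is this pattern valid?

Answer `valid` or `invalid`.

Answer: invalid

Derivation:
i=0: (i + s[i]) mod n = (0 + 3) mod 8 = 3
i=1: (i + s[i]) mod n = (1 + 2) mod 8 = 3
i=2: (i + s[i]) mod n = (2 + 4) mod 8 = 6
i=3: (i + s[i]) mod n = (3 + 3) mod 8 = 6
i=4: (i + s[i]) mod n = (4 + 7) mod 8 = 3
i=5: (i + s[i]) mod n = (5 + 0) mod 8 = 5
i=6: (i + s[i]) mod n = (6 + 3) mod 8 = 1
i=7: (i + s[i]) mod n = (7 + 7) mod 8 = 6
Residues: [3, 3, 6, 6, 3, 5, 1, 6], distinct: False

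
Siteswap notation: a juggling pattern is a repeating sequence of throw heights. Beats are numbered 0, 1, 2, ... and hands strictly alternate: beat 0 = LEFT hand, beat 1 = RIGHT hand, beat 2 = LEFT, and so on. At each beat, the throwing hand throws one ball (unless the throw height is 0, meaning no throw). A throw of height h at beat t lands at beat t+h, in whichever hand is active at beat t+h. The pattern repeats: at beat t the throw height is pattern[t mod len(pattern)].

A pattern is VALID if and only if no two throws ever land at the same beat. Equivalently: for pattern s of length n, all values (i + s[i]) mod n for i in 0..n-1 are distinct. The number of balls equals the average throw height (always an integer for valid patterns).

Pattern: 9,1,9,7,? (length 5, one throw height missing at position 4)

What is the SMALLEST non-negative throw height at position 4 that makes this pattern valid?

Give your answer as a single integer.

Answer: 4

Derivation:
i=0: (0 + 9) mod 5 = 4
i=1: (1 + 1) mod 5 = 2
i=2: (2 + 9) mod 5 = 1
i=3: (3 + 7) mod 5 = 0
i=4: s[i]=? (unknown)
Known residues: [0, 1, 2, 4]; need a permutation of 0..4, so missing residue r = 3
Need (4 + s) mod 5 = 3; smallest s = (3 - 4) mod 5 = 4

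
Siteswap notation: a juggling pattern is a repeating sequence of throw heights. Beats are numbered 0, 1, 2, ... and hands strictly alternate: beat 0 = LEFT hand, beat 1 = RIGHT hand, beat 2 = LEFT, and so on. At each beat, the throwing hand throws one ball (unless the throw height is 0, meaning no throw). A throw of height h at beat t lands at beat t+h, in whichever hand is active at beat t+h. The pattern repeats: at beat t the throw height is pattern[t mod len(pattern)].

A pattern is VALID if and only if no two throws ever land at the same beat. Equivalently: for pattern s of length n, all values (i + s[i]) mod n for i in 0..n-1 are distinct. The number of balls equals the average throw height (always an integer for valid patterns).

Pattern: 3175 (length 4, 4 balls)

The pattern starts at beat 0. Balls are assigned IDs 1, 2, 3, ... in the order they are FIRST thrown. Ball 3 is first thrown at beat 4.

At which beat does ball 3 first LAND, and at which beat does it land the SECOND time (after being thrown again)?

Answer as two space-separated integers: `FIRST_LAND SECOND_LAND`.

Answer: 7 12

Derivation:
Beat 0 (L): throw ball1 h=3 -> lands@3:R; in-air after throw: [b1@3:R]
Beat 1 (R): throw ball2 h=1 -> lands@2:L; in-air after throw: [b2@2:L b1@3:R]
Beat 2 (L): throw ball2 h=7 -> lands@9:R; in-air after throw: [b1@3:R b2@9:R]
Beat 3 (R): throw ball1 h=5 -> lands@8:L; in-air after throw: [b1@8:L b2@9:R]
Beat 4 (L): throw ball3 h=3 -> lands@7:R; in-air after throw: [b3@7:R b1@8:L b2@9:R]
Beat 5 (R): throw ball4 h=1 -> lands@6:L; in-air after throw: [b4@6:L b3@7:R b1@8:L b2@9:R]
Beat 6 (L): throw ball4 h=7 -> lands@13:R; in-air after throw: [b3@7:R b1@8:L b2@9:R b4@13:R]
Beat 7 (R): throw ball3 h=5 -> lands@12:L; in-air after throw: [b1@8:L b2@9:R b3@12:L b4@13:R]
Beat 8 (L): throw ball1 h=3 -> lands@11:R; in-air after throw: [b2@9:R b1@11:R b3@12:L b4@13:R]
Beat 9 (R): throw ball2 h=1 -> lands@10:L; in-air after throw: [b2@10:L b1@11:R b3@12:L b4@13:R]
Beat 10 (L): throw ball2 h=7 -> lands@17:R; in-air after throw: [b1@11:R b3@12:L b4@13:R b2@17:R]
Beat 11 (R): throw ball1 h=5 -> lands@16:L; in-air after throw: [b3@12:L b4@13:R b1@16:L b2@17:R]
Beat 12 (L): throw ball3 h=3 -> lands@15:R; in-air after throw: [b4@13:R b3@15:R b1@16:L b2@17:R]
Ball 3: thrown@4 h=3 -> first land @7; rethrown@7 h=5 -> second land @12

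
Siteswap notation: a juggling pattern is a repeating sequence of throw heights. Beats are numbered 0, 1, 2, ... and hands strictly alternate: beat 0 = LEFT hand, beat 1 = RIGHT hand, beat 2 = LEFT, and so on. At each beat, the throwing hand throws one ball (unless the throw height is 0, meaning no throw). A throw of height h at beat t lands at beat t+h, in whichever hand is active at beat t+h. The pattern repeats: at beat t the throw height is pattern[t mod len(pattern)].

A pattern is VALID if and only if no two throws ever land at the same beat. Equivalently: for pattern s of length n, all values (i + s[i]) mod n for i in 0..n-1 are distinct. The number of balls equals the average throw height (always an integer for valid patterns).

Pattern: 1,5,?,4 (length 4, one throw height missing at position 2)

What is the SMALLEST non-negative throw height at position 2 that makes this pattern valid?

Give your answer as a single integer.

i=0: (0 + 1) mod 4 = 1
i=1: (1 + 5) mod 4 = 2
i=2: s[i]=? (unknown)
i=3: (3 + 4) mod 4 = 3
Known residues: [1, 2, 3]; need a permutation of 0..3, so missing residue r = 0
Need (2 + s) mod 4 = 0; smallest s = (0 - 2) mod 4 = 2

Answer: 2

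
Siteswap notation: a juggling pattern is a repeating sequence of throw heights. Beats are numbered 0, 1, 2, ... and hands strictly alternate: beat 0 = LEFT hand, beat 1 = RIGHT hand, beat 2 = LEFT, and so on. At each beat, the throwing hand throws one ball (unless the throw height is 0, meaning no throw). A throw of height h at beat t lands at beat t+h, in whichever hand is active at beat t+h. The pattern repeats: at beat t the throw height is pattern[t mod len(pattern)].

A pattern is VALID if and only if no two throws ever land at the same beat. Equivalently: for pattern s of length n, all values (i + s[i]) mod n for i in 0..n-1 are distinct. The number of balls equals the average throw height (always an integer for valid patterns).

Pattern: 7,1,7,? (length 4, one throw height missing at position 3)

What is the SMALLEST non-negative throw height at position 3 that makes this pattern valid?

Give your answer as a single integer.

i=0: (0 + 7) mod 4 = 3
i=1: (1 + 1) mod 4 = 2
i=2: (2 + 7) mod 4 = 1
i=3: s[i]=? (unknown)
Known residues: [1, 2, 3]; need a permutation of 0..3, so missing residue r = 0
Need (3 + s) mod 4 = 0; smallest s = (0 - 3) mod 4 = 1

Answer: 1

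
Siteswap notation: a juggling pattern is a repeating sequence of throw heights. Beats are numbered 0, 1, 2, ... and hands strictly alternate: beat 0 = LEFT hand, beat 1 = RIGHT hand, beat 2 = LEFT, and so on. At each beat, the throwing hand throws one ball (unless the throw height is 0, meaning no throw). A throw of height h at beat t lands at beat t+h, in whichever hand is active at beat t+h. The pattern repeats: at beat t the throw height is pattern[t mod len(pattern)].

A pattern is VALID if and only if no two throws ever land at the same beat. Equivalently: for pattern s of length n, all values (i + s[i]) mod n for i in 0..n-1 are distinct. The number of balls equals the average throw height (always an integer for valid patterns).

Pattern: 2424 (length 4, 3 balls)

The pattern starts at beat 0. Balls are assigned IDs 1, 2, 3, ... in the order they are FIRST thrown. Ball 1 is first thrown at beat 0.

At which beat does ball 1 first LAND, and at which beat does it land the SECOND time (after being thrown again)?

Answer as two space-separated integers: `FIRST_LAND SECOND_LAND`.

Beat 0 (L): throw ball1 h=2 -> lands@2:L; in-air after throw: [b1@2:L]
Beat 1 (R): throw ball2 h=4 -> lands@5:R; in-air after throw: [b1@2:L b2@5:R]
Beat 2 (L): throw ball1 h=2 -> lands@4:L; in-air after throw: [b1@4:L b2@5:R]
Beat 3 (R): throw ball3 h=4 -> lands@7:R; in-air after throw: [b1@4:L b2@5:R b3@7:R]
Beat 4 (L): throw ball1 h=2 -> lands@6:L; in-air after throw: [b2@5:R b1@6:L b3@7:R]
Ball 1: thrown@0 h=2 -> first land @2; rethrown@2 h=2 -> second land @4

Answer: 2 4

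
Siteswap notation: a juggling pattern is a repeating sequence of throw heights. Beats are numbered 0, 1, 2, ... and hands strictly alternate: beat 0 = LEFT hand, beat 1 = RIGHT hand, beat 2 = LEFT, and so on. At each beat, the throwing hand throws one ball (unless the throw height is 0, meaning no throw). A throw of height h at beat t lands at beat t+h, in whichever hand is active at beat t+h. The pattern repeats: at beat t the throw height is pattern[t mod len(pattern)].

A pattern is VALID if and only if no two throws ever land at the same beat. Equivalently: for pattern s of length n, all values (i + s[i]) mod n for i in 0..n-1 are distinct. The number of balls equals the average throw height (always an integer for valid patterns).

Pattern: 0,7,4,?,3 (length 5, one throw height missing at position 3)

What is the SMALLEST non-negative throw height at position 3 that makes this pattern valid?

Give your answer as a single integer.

Answer: 1

Derivation:
i=0: (0 + 0) mod 5 = 0
i=1: (1 + 7) mod 5 = 3
i=2: (2 + 4) mod 5 = 1
i=3: s[i]=? (unknown)
i=4: (4 + 3) mod 5 = 2
Known residues: [0, 1, 2, 3]; need a permutation of 0..4, so missing residue r = 4
Need (3 + s) mod 5 = 4; smallest s = (4 - 3) mod 5 = 1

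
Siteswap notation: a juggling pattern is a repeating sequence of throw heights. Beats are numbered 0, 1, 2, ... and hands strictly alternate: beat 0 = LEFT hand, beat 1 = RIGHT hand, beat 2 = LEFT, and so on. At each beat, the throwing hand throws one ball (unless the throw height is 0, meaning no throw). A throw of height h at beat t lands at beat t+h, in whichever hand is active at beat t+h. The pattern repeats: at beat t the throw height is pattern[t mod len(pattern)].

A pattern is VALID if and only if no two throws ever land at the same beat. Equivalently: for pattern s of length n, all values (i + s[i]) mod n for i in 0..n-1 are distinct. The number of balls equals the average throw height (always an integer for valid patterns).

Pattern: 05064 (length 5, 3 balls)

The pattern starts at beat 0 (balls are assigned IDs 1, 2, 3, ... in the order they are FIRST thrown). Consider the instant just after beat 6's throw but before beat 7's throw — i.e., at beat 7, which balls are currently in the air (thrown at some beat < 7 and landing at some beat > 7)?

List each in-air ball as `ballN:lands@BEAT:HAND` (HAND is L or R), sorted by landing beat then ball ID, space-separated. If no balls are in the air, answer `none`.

Answer: ball3:lands@8:L ball2:lands@9:R ball1:lands@11:R

Derivation:
Beat 1 (R): throw ball1 h=5 -> lands@6:L; in-air after throw: [b1@6:L]
Beat 3 (R): throw ball2 h=6 -> lands@9:R; in-air after throw: [b1@6:L b2@9:R]
Beat 4 (L): throw ball3 h=4 -> lands@8:L; in-air after throw: [b1@6:L b3@8:L b2@9:R]
Beat 6 (L): throw ball1 h=5 -> lands@11:R; in-air after throw: [b3@8:L b2@9:R b1@11:R]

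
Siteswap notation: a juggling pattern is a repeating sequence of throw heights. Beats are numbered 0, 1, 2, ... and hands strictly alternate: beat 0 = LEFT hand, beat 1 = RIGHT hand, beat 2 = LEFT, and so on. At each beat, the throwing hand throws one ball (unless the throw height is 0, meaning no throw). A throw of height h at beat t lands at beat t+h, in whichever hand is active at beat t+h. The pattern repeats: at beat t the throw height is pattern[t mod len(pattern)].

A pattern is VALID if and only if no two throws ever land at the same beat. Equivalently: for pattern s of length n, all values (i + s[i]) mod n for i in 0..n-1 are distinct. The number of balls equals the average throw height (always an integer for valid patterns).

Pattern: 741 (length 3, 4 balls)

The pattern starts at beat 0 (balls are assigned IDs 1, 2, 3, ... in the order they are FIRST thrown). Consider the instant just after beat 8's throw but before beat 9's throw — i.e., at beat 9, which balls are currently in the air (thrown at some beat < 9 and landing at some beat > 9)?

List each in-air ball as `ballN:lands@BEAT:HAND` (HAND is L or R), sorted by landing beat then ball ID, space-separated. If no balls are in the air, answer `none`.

Beat 0 (L): throw ball1 h=7 -> lands@7:R; in-air after throw: [b1@7:R]
Beat 1 (R): throw ball2 h=4 -> lands@5:R; in-air after throw: [b2@5:R b1@7:R]
Beat 2 (L): throw ball3 h=1 -> lands@3:R; in-air after throw: [b3@3:R b2@5:R b1@7:R]
Beat 3 (R): throw ball3 h=7 -> lands@10:L; in-air after throw: [b2@5:R b1@7:R b3@10:L]
Beat 4 (L): throw ball4 h=4 -> lands@8:L; in-air after throw: [b2@5:R b1@7:R b4@8:L b3@10:L]
Beat 5 (R): throw ball2 h=1 -> lands@6:L; in-air after throw: [b2@6:L b1@7:R b4@8:L b3@10:L]
Beat 6 (L): throw ball2 h=7 -> lands@13:R; in-air after throw: [b1@7:R b4@8:L b3@10:L b2@13:R]
Beat 7 (R): throw ball1 h=4 -> lands@11:R; in-air after throw: [b4@8:L b3@10:L b1@11:R b2@13:R]
Beat 8 (L): throw ball4 h=1 -> lands@9:R; in-air after throw: [b4@9:R b3@10:L b1@11:R b2@13:R]
Beat 9 (R): throw ball4 h=7 -> lands@16:L; in-air after throw: [b3@10:L b1@11:R b2@13:R b4@16:L]

Answer: ball3:lands@10:L ball1:lands@11:R ball2:lands@13:R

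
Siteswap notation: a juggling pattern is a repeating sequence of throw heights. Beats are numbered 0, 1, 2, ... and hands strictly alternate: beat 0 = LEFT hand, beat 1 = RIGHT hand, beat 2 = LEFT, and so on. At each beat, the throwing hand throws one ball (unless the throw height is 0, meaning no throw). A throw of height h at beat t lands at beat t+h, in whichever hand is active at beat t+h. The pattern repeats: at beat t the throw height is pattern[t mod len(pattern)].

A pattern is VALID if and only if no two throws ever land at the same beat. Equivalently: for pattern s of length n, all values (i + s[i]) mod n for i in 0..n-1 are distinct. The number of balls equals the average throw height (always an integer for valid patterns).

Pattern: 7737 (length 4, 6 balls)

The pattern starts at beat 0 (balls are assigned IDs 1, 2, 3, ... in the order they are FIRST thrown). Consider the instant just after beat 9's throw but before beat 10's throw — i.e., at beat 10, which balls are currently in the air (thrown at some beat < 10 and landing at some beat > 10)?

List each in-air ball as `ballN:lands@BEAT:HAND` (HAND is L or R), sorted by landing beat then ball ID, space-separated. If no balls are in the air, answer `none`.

Answer: ball5:lands@11:R ball3:lands@12:L ball1:lands@14:L ball2:lands@15:R ball6:lands@16:L

Derivation:
Beat 0 (L): throw ball1 h=7 -> lands@7:R; in-air after throw: [b1@7:R]
Beat 1 (R): throw ball2 h=7 -> lands@8:L; in-air after throw: [b1@7:R b2@8:L]
Beat 2 (L): throw ball3 h=3 -> lands@5:R; in-air after throw: [b3@5:R b1@7:R b2@8:L]
Beat 3 (R): throw ball4 h=7 -> lands@10:L; in-air after throw: [b3@5:R b1@7:R b2@8:L b4@10:L]
Beat 4 (L): throw ball5 h=7 -> lands@11:R; in-air after throw: [b3@5:R b1@7:R b2@8:L b4@10:L b5@11:R]
Beat 5 (R): throw ball3 h=7 -> lands@12:L; in-air after throw: [b1@7:R b2@8:L b4@10:L b5@11:R b3@12:L]
Beat 6 (L): throw ball6 h=3 -> lands@9:R; in-air after throw: [b1@7:R b2@8:L b6@9:R b4@10:L b5@11:R b3@12:L]
Beat 7 (R): throw ball1 h=7 -> lands@14:L; in-air after throw: [b2@8:L b6@9:R b4@10:L b5@11:R b3@12:L b1@14:L]
Beat 8 (L): throw ball2 h=7 -> lands@15:R; in-air after throw: [b6@9:R b4@10:L b5@11:R b3@12:L b1@14:L b2@15:R]
Beat 9 (R): throw ball6 h=7 -> lands@16:L; in-air after throw: [b4@10:L b5@11:R b3@12:L b1@14:L b2@15:R b6@16:L]
Beat 10 (L): throw ball4 h=3 -> lands@13:R; in-air after throw: [b5@11:R b3@12:L b4@13:R b1@14:L b2@15:R b6@16:L]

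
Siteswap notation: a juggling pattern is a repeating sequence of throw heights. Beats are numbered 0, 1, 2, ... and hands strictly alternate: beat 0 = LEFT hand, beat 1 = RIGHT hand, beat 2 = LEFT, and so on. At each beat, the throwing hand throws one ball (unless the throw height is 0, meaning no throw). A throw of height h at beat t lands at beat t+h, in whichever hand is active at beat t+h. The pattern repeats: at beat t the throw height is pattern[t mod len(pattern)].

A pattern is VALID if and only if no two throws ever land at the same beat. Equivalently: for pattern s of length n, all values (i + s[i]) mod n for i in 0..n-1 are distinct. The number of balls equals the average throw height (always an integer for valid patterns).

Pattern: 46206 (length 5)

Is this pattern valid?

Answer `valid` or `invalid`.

i=0: (i + s[i]) mod n = (0 + 4) mod 5 = 4
i=1: (i + s[i]) mod n = (1 + 6) mod 5 = 2
i=2: (i + s[i]) mod n = (2 + 2) mod 5 = 4
i=3: (i + s[i]) mod n = (3 + 0) mod 5 = 3
i=4: (i + s[i]) mod n = (4 + 6) mod 5 = 0
Residues: [4, 2, 4, 3, 0], distinct: False

Answer: invalid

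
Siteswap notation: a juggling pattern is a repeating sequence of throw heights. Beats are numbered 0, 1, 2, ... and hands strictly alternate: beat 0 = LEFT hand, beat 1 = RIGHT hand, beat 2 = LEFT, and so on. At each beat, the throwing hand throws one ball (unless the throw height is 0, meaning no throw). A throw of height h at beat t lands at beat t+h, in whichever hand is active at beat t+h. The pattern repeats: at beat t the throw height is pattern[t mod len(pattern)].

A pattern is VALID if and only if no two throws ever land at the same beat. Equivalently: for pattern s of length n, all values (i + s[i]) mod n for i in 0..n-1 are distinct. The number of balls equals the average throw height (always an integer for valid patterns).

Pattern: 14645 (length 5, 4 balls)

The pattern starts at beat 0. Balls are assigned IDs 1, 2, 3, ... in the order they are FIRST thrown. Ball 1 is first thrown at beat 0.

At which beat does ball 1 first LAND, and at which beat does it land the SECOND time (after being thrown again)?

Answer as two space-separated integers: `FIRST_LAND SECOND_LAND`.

Answer: 1 5

Derivation:
Beat 0 (L): throw ball1 h=1 -> lands@1:R; in-air after throw: [b1@1:R]
Beat 1 (R): throw ball1 h=4 -> lands@5:R; in-air after throw: [b1@5:R]
Beat 2 (L): throw ball2 h=6 -> lands@8:L; in-air after throw: [b1@5:R b2@8:L]
Beat 3 (R): throw ball3 h=4 -> lands@7:R; in-air after throw: [b1@5:R b3@7:R b2@8:L]
Beat 4 (L): throw ball4 h=5 -> lands@9:R; in-air after throw: [b1@5:R b3@7:R b2@8:L b4@9:R]
Beat 5 (R): throw ball1 h=1 -> lands@6:L; in-air after throw: [b1@6:L b3@7:R b2@8:L b4@9:R]
Ball 1: thrown@0 h=1 -> first land @1; rethrown@1 h=4 -> second land @5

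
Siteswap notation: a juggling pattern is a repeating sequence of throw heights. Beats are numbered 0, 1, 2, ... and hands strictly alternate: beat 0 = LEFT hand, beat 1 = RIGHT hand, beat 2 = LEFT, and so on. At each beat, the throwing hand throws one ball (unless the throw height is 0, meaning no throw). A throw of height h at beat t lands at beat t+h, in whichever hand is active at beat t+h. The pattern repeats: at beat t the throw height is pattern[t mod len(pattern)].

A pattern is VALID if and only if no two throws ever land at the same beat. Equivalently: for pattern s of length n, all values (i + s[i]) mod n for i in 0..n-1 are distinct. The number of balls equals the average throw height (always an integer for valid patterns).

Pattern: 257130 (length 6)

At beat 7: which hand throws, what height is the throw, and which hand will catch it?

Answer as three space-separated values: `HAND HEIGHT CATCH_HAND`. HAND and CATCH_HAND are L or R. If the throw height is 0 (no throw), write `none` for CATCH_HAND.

Answer: R 5 L

Derivation:
Beat 7: 7 mod 2 = 1, so hand = R
Throw height = pattern[7 mod 6] = pattern[1] = 5
Lands at beat 7+5=12, 12 mod 2 = 0, so catch hand = L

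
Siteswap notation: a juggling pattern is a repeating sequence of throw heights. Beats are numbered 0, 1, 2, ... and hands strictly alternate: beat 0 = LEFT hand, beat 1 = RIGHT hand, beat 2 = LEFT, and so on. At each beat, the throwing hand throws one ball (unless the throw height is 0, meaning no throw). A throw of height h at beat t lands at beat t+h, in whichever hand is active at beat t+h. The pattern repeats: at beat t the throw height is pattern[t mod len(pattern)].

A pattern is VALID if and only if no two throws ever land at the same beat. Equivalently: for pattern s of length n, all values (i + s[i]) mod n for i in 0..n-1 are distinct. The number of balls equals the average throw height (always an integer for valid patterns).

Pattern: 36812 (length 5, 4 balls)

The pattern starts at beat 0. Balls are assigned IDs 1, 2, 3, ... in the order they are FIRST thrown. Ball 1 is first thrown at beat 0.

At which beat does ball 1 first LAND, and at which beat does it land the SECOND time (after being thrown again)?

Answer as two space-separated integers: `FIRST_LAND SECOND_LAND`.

Answer: 3 4

Derivation:
Beat 0 (L): throw ball1 h=3 -> lands@3:R; in-air after throw: [b1@3:R]
Beat 1 (R): throw ball2 h=6 -> lands@7:R; in-air after throw: [b1@3:R b2@7:R]
Beat 2 (L): throw ball3 h=8 -> lands@10:L; in-air after throw: [b1@3:R b2@7:R b3@10:L]
Beat 3 (R): throw ball1 h=1 -> lands@4:L; in-air after throw: [b1@4:L b2@7:R b3@10:L]
Beat 4 (L): throw ball1 h=2 -> lands@6:L; in-air after throw: [b1@6:L b2@7:R b3@10:L]
Ball 1: thrown@0 h=3 -> first land @3; rethrown@3 h=1 -> second land @4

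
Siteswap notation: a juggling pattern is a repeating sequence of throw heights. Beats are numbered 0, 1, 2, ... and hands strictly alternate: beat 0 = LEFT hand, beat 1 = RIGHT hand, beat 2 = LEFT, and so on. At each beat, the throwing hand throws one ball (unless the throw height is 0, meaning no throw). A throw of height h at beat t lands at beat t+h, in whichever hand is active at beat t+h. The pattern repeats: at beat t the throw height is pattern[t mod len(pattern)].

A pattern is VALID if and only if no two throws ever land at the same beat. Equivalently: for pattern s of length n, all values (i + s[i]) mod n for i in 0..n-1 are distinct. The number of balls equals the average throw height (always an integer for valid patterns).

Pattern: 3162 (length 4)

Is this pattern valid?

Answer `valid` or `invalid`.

i=0: (i + s[i]) mod n = (0 + 3) mod 4 = 3
i=1: (i + s[i]) mod n = (1 + 1) mod 4 = 2
i=2: (i + s[i]) mod n = (2 + 6) mod 4 = 0
i=3: (i + s[i]) mod n = (3 + 2) mod 4 = 1
Residues: [3, 2, 0, 1], distinct: True

Answer: valid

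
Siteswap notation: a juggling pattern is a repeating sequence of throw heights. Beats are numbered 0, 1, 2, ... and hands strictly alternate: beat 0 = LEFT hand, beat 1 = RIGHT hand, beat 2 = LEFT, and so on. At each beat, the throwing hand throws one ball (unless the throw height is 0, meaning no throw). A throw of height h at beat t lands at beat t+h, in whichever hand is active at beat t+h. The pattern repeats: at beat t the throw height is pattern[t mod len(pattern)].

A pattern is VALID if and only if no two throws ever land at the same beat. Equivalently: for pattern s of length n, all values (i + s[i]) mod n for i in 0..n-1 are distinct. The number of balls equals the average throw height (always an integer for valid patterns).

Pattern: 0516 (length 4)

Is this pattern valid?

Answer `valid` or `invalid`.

Answer: valid

Derivation:
i=0: (i + s[i]) mod n = (0 + 0) mod 4 = 0
i=1: (i + s[i]) mod n = (1 + 5) mod 4 = 2
i=2: (i + s[i]) mod n = (2 + 1) mod 4 = 3
i=3: (i + s[i]) mod n = (3 + 6) mod 4 = 1
Residues: [0, 2, 3, 1], distinct: True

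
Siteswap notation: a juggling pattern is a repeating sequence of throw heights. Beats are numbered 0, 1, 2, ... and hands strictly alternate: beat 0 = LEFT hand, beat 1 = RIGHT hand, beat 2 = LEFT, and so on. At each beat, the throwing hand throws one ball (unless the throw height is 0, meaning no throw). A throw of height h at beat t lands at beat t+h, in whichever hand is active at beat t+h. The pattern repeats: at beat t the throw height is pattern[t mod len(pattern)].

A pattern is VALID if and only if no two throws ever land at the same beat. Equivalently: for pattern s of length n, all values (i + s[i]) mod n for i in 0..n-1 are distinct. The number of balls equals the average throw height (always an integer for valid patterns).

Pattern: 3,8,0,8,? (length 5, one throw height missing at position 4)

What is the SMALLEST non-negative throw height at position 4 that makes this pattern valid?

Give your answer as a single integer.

Answer: 1

Derivation:
i=0: (0 + 3) mod 5 = 3
i=1: (1 + 8) mod 5 = 4
i=2: (2 + 0) mod 5 = 2
i=3: (3 + 8) mod 5 = 1
i=4: s[i]=? (unknown)
Known residues: [1, 2, 3, 4]; need a permutation of 0..4, so missing residue r = 0
Need (4 + s) mod 5 = 0; smallest s = (0 - 4) mod 5 = 1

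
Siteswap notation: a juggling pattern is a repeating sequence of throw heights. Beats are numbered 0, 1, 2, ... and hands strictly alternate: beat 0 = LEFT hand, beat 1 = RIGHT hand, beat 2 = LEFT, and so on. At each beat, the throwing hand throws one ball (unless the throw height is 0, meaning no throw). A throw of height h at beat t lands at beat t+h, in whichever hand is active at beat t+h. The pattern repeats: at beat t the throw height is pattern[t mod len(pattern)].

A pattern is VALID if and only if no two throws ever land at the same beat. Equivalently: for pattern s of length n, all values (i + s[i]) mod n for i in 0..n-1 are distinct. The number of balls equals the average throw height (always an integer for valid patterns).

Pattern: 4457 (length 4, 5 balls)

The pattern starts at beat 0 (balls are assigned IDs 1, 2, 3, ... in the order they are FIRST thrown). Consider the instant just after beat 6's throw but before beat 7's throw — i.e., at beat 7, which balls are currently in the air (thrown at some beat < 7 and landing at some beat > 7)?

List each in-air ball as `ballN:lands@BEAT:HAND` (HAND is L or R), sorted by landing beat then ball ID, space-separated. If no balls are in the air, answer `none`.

Answer: ball1:lands@8:L ball2:lands@9:R ball4:lands@10:L ball5:lands@11:R

Derivation:
Beat 0 (L): throw ball1 h=4 -> lands@4:L; in-air after throw: [b1@4:L]
Beat 1 (R): throw ball2 h=4 -> lands@5:R; in-air after throw: [b1@4:L b2@5:R]
Beat 2 (L): throw ball3 h=5 -> lands@7:R; in-air after throw: [b1@4:L b2@5:R b3@7:R]
Beat 3 (R): throw ball4 h=7 -> lands@10:L; in-air after throw: [b1@4:L b2@5:R b3@7:R b4@10:L]
Beat 4 (L): throw ball1 h=4 -> lands@8:L; in-air after throw: [b2@5:R b3@7:R b1@8:L b4@10:L]
Beat 5 (R): throw ball2 h=4 -> lands@9:R; in-air after throw: [b3@7:R b1@8:L b2@9:R b4@10:L]
Beat 6 (L): throw ball5 h=5 -> lands@11:R; in-air after throw: [b3@7:R b1@8:L b2@9:R b4@10:L b5@11:R]
Beat 7 (R): throw ball3 h=7 -> lands@14:L; in-air after throw: [b1@8:L b2@9:R b4@10:L b5@11:R b3@14:L]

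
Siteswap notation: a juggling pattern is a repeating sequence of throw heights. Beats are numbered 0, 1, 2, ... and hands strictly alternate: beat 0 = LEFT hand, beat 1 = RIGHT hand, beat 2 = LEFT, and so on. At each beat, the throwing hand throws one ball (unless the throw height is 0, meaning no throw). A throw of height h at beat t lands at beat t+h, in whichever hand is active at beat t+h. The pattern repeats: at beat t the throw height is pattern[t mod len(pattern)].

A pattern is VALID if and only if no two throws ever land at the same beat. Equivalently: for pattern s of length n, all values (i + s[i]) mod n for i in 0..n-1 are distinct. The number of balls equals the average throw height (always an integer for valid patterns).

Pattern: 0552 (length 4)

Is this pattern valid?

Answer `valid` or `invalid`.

i=0: (i + s[i]) mod n = (0 + 0) mod 4 = 0
i=1: (i + s[i]) mod n = (1 + 5) mod 4 = 2
i=2: (i + s[i]) mod n = (2 + 5) mod 4 = 3
i=3: (i + s[i]) mod n = (3 + 2) mod 4 = 1
Residues: [0, 2, 3, 1], distinct: True

Answer: valid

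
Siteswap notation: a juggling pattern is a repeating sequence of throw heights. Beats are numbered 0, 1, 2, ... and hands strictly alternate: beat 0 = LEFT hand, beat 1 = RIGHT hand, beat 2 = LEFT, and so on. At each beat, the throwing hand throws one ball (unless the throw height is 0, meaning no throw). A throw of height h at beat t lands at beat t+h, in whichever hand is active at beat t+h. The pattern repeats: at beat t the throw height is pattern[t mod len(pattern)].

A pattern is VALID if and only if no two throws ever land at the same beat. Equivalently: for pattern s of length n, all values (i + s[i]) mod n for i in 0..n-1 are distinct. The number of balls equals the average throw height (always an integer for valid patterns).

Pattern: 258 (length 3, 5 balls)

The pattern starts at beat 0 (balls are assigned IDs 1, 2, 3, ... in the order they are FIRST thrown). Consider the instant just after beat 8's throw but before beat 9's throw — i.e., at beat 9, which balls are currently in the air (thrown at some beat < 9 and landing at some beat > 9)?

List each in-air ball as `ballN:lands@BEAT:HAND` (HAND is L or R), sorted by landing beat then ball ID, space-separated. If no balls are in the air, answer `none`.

Answer: ball1:lands@10:L ball5:lands@12:L ball3:lands@13:R ball2:lands@16:L

Derivation:
Beat 0 (L): throw ball1 h=2 -> lands@2:L; in-air after throw: [b1@2:L]
Beat 1 (R): throw ball2 h=5 -> lands@6:L; in-air after throw: [b1@2:L b2@6:L]
Beat 2 (L): throw ball1 h=8 -> lands@10:L; in-air after throw: [b2@6:L b1@10:L]
Beat 3 (R): throw ball3 h=2 -> lands@5:R; in-air after throw: [b3@5:R b2@6:L b1@10:L]
Beat 4 (L): throw ball4 h=5 -> lands@9:R; in-air after throw: [b3@5:R b2@6:L b4@9:R b1@10:L]
Beat 5 (R): throw ball3 h=8 -> lands@13:R; in-air after throw: [b2@6:L b4@9:R b1@10:L b3@13:R]
Beat 6 (L): throw ball2 h=2 -> lands@8:L; in-air after throw: [b2@8:L b4@9:R b1@10:L b3@13:R]
Beat 7 (R): throw ball5 h=5 -> lands@12:L; in-air after throw: [b2@8:L b4@9:R b1@10:L b5@12:L b3@13:R]
Beat 8 (L): throw ball2 h=8 -> lands@16:L; in-air after throw: [b4@9:R b1@10:L b5@12:L b3@13:R b2@16:L]
Beat 9 (R): throw ball4 h=2 -> lands@11:R; in-air after throw: [b1@10:L b4@11:R b5@12:L b3@13:R b2@16:L]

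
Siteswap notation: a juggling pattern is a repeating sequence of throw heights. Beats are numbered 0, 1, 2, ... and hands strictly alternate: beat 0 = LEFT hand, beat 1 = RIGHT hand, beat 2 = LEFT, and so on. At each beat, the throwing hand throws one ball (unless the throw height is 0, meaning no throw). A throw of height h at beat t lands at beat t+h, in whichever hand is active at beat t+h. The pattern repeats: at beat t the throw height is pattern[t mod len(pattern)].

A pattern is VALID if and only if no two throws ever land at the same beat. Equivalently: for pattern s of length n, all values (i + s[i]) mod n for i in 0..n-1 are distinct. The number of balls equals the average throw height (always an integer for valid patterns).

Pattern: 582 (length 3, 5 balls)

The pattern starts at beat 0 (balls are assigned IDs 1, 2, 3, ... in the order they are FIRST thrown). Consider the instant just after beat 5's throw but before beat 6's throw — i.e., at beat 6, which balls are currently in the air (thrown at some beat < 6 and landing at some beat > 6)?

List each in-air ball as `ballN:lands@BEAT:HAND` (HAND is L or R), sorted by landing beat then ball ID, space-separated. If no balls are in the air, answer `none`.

Beat 0 (L): throw ball1 h=5 -> lands@5:R; in-air after throw: [b1@5:R]
Beat 1 (R): throw ball2 h=8 -> lands@9:R; in-air after throw: [b1@5:R b2@9:R]
Beat 2 (L): throw ball3 h=2 -> lands@4:L; in-air after throw: [b3@4:L b1@5:R b2@9:R]
Beat 3 (R): throw ball4 h=5 -> lands@8:L; in-air after throw: [b3@4:L b1@5:R b4@8:L b2@9:R]
Beat 4 (L): throw ball3 h=8 -> lands@12:L; in-air after throw: [b1@5:R b4@8:L b2@9:R b3@12:L]
Beat 5 (R): throw ball1 h=2 -> lands@7:R; in-air after throw: [b1@7:R b4@8:L b2@9:R b3@12:L]
Beat 6 (L): throw ball5 h=5 -> lands@11:R; in-air after throw: [b1@7:R b4@8:L b2@9:R b5@11:R b3@12:L]

Answer: ball1:lands@7:R ball4:lands@8:L ball2:lands@9:R ball3:lands@12:L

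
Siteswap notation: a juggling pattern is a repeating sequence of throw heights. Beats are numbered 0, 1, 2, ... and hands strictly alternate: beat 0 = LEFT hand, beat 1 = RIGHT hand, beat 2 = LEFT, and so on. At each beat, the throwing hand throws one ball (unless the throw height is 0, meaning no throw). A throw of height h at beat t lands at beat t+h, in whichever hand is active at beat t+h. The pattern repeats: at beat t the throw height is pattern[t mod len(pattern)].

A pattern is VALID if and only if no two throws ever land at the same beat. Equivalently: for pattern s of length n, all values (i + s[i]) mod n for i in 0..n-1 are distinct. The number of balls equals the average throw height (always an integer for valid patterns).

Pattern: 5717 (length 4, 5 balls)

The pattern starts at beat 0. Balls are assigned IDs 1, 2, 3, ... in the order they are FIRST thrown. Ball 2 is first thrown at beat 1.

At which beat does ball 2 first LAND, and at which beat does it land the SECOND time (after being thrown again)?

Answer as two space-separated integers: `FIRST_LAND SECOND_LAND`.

Beat 0 (L): throw ball1 h=5 -> lands@5:R; in-air after throw: [b1@5:R]
Beat 1 (R): throw ball2 h=7 -> lands@8:L; in-air after throw: [b1@5:R b2@8:L]
Beat 2 (L): throw ball3 h=1 -> lands@3:R; in-air after throw: [b3@3:R b1@5:R b2@8:L]
Beat 3 (R): throw ball3 h=7 -> lands@10:L; in-air after throw: [b1@5:R b2@8:L b3@10:L]
Beat 4 (L): throw ball4 h=5 -> lands@9:R; in-air after throw: [b1@5:R b2@8:L b4@9:R b3@10:L]
Beat 5 (R): throw ball1 h=7 -> lands@12:L; in-air after throw: [b2@8:L b4@9:R b3@10:L b1@12:L]
Beat 6 (L): throw ball5 h=1 -> lands@7:R; in-air after throw: [b5@7:R b2@8:L b4@9:R b3@10:L b1@12:L]
Beat 7 (R): throw ball5 h=7 -> lands@14:L; in-air after throw: [b2@8:L b4@9:R b3@10:L b1@12:L b5@14:L]
Beat 8 (L): throw ball2 h=5 -> lands@13:R; in-air after throw: [b4@9:R b3@10:L b1@12:L b2@13:R b5@14:L]
Beat 9 (R): throw ball4 h=7 -> lands@16:L; in-air after throw: [b3@10:L b1@12:L b2@13:R b5@14:L b4@16:L]
Beat 10 (L): throw ball3 h=1 -> lands@11:R; in-air after throw: [b3@11:R b1@12:L b2@13:R b5@14:L b4@16:L]
Beat 11 (R): throw ball3 h=7 -> lands@18:L; in-air after throw: [b1@12:L b2@13:R b5@14:L b4@16:L b3@18:L]
Beat 12 (L): throw ball1 h=5 -> lands@17:R; in-air after throw: [b2@13:R b5@14:L b4@16:L b1@17:R b3@18:L]
Beat 13 (R): throw ball2 h=7 -> lands@20:L; in-air after throw: [b5@14:L b4@16:L b1@17:R b3@18:L b2@20:L]
Ball 2: thrown@1 h=7 -> first land @8; rethrown@8 h=5 -> second land @13

Answer: 8 13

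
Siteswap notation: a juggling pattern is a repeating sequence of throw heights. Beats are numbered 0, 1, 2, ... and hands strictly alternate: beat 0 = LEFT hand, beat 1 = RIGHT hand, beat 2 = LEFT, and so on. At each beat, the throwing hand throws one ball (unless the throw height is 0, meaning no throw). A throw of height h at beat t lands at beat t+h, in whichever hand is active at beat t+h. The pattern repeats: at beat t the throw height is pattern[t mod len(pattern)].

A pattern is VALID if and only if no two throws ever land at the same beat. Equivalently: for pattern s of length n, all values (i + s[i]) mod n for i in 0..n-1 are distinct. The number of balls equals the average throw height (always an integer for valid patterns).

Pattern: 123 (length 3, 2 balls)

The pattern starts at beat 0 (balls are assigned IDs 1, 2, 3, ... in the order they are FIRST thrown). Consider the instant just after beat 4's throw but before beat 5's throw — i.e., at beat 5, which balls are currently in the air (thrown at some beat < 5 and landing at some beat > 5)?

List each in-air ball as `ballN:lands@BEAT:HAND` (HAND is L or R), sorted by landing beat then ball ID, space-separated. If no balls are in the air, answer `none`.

Beat 0 (L): throw ball1 h=1 -> lands@1:R; in-air after throw: [b1@1:R]
Beat 1 (R): throw ball1 h=2 -> lands@3:R; in-air after throw: [b1@3:R]
Beat 2 (L): throw ball2 h=3 -> lands@5:R; in-air after throw: [b1@3:R b2@5:R]
Beat 3 (R): throw ball1 h=1 -> lands@4:L; in-air after throw: [b1@4:L b2@5:R]
Beat 4 (L): throw ball1 h=2 -> lands@6:L; in-air after throw: [b2@5:R b1@6:L]
Beat 5 (R): throw ball2 h=3 -> lands@8:L; in-air after throw: [b1@6:L b2@8:L]

Answer: ball1:lands@6:L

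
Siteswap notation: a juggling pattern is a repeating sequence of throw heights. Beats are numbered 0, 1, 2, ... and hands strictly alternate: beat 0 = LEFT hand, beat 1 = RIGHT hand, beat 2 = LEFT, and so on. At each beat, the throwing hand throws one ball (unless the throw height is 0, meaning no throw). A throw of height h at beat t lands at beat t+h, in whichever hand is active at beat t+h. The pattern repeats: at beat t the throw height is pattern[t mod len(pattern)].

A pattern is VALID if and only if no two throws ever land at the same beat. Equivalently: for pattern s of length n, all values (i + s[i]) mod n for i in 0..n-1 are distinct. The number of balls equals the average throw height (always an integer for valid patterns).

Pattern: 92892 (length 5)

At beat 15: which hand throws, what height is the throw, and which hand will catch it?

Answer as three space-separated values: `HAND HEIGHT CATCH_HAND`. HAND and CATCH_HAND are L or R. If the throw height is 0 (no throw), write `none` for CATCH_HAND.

Beat 15: 15 mod 2 = 1, so hand = R
Throw height = pattern[15 mod 5] = pattern[0] = 9
Lands at beat 15+9=24, 24 mod 2 = 0, so catch hand = L

Answer: R 9 L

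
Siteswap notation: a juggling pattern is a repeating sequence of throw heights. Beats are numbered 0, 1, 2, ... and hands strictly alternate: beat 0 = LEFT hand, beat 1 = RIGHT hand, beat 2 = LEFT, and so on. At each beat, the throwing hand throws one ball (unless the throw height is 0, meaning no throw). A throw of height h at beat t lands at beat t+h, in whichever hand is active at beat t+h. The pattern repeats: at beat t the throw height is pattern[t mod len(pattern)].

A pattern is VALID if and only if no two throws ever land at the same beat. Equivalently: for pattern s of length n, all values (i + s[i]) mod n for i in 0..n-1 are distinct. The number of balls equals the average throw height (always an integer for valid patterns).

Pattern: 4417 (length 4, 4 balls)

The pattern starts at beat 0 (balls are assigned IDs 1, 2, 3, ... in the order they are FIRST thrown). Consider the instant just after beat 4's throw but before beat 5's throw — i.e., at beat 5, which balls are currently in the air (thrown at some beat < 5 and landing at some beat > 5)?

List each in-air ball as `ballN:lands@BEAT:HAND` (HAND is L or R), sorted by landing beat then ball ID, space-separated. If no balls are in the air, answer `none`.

Beat 0 (L): throw ball1 h=4 -> lands@4:L; in-air after throw: [b1@4:L]
Beat 1 (R): throw ball2 h=4 -> lands@5:R; in-air after throw: [b1@4:L b2@5:R]
Beat 2 (L): throw ball3 h=1 -> lands@3:R; in-air after throw: [b3@3:R b1@4:L b2@5:R]
Beat 3 (R): throw ball3 h=7 -> lands@10:L; in-air after throw: [b1@4:L b2@5:R b3@10:L]
Beat 4 (L): throw ball1 h=4 -> lands@8:L; in-air after throw: [b2@5:R b1@8:L b3@10:L]
Beat 5 (R): throw ball2 h=4 -> lands@9:R; in-air after throw: [b1@8:L b2@9:R b3@10:L]

Answer: ball1:lands@8:L ball3:lands@10:L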